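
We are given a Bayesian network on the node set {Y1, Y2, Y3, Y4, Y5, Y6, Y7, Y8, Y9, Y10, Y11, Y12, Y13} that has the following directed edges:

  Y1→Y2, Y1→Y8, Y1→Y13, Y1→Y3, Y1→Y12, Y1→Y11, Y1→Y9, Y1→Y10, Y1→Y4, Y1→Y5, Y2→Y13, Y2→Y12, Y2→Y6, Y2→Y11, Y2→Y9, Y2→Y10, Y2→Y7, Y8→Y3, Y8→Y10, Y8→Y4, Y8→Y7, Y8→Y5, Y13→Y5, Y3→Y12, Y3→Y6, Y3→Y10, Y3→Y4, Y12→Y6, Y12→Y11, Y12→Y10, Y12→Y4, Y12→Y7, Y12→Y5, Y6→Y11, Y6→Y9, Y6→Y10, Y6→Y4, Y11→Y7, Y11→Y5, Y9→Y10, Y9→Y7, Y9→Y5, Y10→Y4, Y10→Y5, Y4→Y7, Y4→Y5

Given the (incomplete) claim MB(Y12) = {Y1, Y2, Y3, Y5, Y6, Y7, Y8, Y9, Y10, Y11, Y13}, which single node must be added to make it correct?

A node's Markov blanket = Pa ∪ Ch ∪ (parents of Ch other than the node itself).
Y12 has children Y4, Y5, Y6, Y7, Y10, Y11.
Y12's parents: Y1, Y2, Y3.
For each child, the remaining parents (spouses of Y12):
  Y6 also has parents Y2, Y3.
  parents(Y11) \ {Y12} = {Y1, Y2, Y6}.
  Y10's other parents are Y1, Y2, Y3, Y6, Y8, Y9.
  Y4 also has parents Y1, Y3, Y6, Y8, Y10.
  Y7 also has parents Y2, Y4, Y8, Y9, Y11.
  Y5 also has parents Y1, Y4, Y8, Y9, Y10, Y11, Y13.
MB(Y12) = {Y1, Y2, Y3, Y4, Y5, Y6, Y7, Y8, Y9, Y10, Y11, Y13}.
Comparing with the claimed set, Y4 is missing.

Y4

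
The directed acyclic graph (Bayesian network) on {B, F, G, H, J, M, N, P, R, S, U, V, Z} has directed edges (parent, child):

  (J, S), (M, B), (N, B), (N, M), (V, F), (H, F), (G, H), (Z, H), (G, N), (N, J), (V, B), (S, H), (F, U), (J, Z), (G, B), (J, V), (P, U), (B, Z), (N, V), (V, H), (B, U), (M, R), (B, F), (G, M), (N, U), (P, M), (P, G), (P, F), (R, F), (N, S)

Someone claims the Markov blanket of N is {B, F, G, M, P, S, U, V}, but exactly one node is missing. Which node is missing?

J

A node's Markov blanket = Pa ∪ Ch ∪ (parents of Ch other than the node itself).
Pa(N) = {G}.
Ch(N) = {B, J, M, S, U, V}.
For each child, the remaining parents (spouses of N):
  M: G, P
  J: —
  V: J
  B: G, M, V
  S: J
  U: B, F, P
MB(N) = {B, F, G, J, M, P, S, U, V}.
Comparing with the claimed set, J is missing.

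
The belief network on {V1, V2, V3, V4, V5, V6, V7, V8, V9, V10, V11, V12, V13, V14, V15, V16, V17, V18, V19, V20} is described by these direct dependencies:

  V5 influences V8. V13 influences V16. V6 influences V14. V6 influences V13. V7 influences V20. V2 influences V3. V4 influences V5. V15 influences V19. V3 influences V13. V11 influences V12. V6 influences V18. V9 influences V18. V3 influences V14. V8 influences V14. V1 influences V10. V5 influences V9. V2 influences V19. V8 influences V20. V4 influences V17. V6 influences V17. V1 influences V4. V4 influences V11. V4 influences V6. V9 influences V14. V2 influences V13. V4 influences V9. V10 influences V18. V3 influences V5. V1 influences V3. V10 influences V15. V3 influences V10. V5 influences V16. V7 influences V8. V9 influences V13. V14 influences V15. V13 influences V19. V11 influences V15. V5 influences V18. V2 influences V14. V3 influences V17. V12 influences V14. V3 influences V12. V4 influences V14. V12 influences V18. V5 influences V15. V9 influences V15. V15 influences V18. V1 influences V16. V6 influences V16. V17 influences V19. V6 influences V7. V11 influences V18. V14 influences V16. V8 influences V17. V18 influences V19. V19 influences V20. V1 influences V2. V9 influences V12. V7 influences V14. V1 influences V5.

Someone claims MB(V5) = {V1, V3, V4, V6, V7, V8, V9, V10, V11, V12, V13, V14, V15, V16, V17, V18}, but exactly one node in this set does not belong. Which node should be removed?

V17

V5's children: V8, V9, V15, V16, V18.
V5's parents: V1, V3, V4.
For each child, the remaining parents (spouses of V5):
  V8 also has parent V7.
  parents(V9) \ {V5} = {V4}.
  V15 also has parents V9, V10, V11, V14.
  V16 also has parents V1, V6, V13, V14.
  V18 also has parents V6, V9, V10, V11, V12, V15.
MB(V5) = {V1, V3, V4, V6, V7, V8, V9, V10, V11, V12, V13, V14, V15, V16, V18}.
V17 is neither a parent, child, nor co-parent of V5, so it does not belong.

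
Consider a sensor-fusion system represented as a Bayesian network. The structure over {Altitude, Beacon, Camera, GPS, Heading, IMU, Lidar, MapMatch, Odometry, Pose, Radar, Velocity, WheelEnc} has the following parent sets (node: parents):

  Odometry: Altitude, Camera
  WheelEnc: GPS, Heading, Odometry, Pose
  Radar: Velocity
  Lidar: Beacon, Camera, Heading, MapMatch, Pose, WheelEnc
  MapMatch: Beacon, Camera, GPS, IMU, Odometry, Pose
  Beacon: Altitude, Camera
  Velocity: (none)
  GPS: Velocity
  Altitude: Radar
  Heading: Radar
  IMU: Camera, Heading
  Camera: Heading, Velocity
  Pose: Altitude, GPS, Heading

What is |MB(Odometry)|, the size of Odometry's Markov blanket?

Odometry's children: MapMatch, WheelEnc.
Odometry has parents Altitude, Camera.
Other parents of Odometry's children:
  MapMatch also has parents Beacon, Camera, GPS, IMU, Pose.
  WheelEnc's other parents are GPS, Heading, Pose.
MB(Odometry) = {Altitude, Beacon, Camera, GPS, Heading, IMU, MapMatch, Pose, WheelEnc}, which has 9 nodes.

9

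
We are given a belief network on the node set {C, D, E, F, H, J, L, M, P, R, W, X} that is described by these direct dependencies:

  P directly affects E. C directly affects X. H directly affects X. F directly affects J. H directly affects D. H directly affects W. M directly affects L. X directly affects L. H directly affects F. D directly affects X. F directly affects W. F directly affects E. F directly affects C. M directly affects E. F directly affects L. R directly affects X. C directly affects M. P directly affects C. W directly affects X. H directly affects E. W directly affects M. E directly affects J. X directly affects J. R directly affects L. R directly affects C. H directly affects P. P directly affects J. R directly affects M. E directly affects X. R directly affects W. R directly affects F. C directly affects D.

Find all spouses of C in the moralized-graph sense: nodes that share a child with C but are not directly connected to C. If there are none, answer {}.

Children of C: D, M, X.
  M: R, W
  D: H
  X: D, E, H, R, W
Excluding nodes already adjacent to C (D, F, M, P, R, X), the co-parent-only contribution is {E, H, W}.

{E, H, W}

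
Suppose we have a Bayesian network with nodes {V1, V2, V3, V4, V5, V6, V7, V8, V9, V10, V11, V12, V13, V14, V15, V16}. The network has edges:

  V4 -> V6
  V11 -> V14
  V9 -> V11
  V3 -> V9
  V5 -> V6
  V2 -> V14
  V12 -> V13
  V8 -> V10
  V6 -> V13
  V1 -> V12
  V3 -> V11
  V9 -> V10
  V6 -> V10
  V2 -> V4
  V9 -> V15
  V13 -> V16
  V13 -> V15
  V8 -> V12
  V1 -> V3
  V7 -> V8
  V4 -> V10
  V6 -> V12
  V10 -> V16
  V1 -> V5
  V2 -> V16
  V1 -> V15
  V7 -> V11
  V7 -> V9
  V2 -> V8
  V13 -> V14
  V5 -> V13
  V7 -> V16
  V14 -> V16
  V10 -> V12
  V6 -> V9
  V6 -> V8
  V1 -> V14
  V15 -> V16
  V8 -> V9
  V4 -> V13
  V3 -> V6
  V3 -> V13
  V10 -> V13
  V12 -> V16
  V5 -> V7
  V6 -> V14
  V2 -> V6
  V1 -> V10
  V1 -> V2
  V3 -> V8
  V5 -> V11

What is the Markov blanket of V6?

{V1, V2, V3, V4, V5, V7, V8, V9, V10, V11, V12, V13, V14}

Parents of V6: V2, V3, V4, V5.
Children of V6: V8, V9, V10, V12, V13, V14.
For each child, the remaining parents (spouses of V6):
  V8's other parents are V2, V3, V7.
  V9's other parents are V3, V7, V8.
  V10's other parents are V1, V4, V8, V9.
  V12's other parents are V1, V8, V10.
  V13 also has parents V3, V4, V5, V10, V12.
  V14 also has parents V1, V2, V11, V13.
So the Markov blanket of V6 is {V1, V2, V3, V4, V5, V7, V8, V9, V10, V11, V12, V13, V14}.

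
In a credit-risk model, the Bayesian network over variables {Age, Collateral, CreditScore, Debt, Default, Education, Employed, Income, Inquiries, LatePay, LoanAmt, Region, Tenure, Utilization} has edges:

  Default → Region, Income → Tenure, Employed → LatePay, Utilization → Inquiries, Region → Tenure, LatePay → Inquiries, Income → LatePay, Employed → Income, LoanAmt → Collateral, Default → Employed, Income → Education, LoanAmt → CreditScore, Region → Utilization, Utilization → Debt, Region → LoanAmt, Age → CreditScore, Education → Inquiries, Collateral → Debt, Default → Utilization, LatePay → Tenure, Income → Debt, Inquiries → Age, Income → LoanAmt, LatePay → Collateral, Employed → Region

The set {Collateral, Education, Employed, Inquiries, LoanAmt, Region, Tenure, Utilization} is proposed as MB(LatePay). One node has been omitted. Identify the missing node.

Income

Parents of LatePay: Employed, Income.
Ch(LatePay) = {Collateral, Inquiries, Tenure}.
Co-parents of LatePay (other parents of its children):
  parents(Inquiries) \ {LatePay} = {Education, Utilization}.
  parents(Tenure) \ {LatePay} = {Income, Region}.
  Collateral also has parent LoanAmt.
MB(LatePay) = {Collateral, Education, Employed, Income, Inquiries, LoanAmt, Region, Tenure, Utilization}.
Comparing with the claimed set, Income is missing.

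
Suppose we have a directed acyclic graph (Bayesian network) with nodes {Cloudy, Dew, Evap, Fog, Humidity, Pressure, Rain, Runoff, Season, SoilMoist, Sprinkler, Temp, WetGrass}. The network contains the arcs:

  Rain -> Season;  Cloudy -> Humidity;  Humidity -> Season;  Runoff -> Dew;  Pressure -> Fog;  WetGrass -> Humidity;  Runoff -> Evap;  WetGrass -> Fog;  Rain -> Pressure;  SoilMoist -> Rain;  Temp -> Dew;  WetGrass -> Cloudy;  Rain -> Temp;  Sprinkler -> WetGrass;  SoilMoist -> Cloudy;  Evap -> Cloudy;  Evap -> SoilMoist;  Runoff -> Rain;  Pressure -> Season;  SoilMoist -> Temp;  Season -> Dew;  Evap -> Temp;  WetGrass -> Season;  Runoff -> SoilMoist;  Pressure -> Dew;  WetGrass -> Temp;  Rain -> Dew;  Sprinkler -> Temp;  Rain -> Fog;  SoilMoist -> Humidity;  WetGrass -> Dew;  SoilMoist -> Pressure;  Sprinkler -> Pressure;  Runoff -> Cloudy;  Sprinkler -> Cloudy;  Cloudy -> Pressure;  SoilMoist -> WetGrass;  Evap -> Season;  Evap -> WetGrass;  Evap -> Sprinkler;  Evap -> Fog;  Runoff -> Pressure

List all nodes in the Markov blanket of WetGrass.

WetGrass has children Cloudy, Dew, Fog, Humidity, Season, Temp.
Pa(WetGrass) = {Evap, SoilMoist, Sprinkler}.
Other parents of WetGrass's children:
  parents(Cloudy) \ {WetGrass} = {Evap, Runoff, SoilMoist, Sprinkler}.
  Humidity also has parents Cloudy, SoilMoist.
  parents(Temp) \ {WetGrass} = {Evap, Rain, SoilMoist, Sprinkler}.
  parents(Season) \ {WetGrass} = {Evap, Humidity, Pressure, Rain}.
  Fog also has parents Evap, Pressure, Rain.
  Dew's other parents are Pressure, Rain, Runoff, Season, Temp.
MB(WetGrass) = {Cloudy, Dew, Evap, Fog, Humidity, Pressure, Rain, Runoff, Season, SoilMoist, Sprinkler, Temp}.

{Cloudy, Dew, Evap, Fog, Humidity, Pressure, Rain, Runoff, Season, SoilMoist, Sprinkler, Temp}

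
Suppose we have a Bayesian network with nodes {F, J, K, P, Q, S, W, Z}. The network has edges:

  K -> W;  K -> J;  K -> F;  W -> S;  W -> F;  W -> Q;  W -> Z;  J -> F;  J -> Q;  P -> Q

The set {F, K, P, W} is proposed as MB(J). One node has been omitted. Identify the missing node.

J has children F, Q.
J's parents: K.
Parents of each child, excluding J:
  F also has parents K, W.
  Q's other parents are P, W.
MB(J) = {F, K, P, Q, W}.
Comparing with the claimed set, Q is missing.

Q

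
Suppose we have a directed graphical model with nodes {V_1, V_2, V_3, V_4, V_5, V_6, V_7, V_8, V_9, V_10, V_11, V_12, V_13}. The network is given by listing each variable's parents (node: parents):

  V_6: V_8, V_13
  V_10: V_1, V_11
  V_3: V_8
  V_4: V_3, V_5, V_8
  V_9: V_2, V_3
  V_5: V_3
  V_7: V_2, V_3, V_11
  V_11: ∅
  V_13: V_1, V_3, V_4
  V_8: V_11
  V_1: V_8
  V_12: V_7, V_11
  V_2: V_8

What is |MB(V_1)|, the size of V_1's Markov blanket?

6

A node's Markov blanket = Pa ∪ Ch ∪ (parents of Ch other than the node itself).
Parents of V_1: V_8.
Ch(V_1) = {V_10, V_13}.
For each child, the remaining parents (spouses of V_1):
  V_10's other parent is V_11.
  V_13's other parents are V_3, V_4.
MB(V_1) = {V_3, V_4, V_8, V_10, V_11, V_13}, which has 6 nodes.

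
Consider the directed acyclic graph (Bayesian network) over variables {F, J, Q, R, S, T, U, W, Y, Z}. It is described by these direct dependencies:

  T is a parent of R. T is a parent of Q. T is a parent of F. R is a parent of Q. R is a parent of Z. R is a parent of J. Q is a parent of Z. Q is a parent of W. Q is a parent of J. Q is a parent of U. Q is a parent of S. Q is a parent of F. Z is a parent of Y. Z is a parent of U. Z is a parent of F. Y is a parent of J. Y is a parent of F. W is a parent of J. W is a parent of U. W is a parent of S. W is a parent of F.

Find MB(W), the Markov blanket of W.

By definition, MB(W) is built from W's parents, W's children, and the co-parents of W.
W's parents: Q.
Ch(W) = {F, J, S, U}.
Parents of each child, excluding W:
  parents(J) \ {W} = {Q, R, Y}.
  parents(U) \ {W} = {Q, Z}.
  S also has parent Q.
  parents(F) \ {W} = {Q, T, Y, Z}.
Taking the union gives {F, J, Q, R, S, T, U, Y, Z}.

{F, J, Q, R, S, T, U, Y, Z}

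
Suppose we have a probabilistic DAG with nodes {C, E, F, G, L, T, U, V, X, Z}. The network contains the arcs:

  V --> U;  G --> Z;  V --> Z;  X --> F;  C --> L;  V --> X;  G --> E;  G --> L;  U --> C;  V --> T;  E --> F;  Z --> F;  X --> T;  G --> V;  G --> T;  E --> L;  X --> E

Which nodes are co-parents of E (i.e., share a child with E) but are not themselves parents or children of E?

Children of E: F, L.
  F also has parents X, Z.
  L's other parents are C, G.
Excluding nodes already adjacent to E (F, G, L, X), the co-parent-only contribution is {C, Z}.

{C, Z}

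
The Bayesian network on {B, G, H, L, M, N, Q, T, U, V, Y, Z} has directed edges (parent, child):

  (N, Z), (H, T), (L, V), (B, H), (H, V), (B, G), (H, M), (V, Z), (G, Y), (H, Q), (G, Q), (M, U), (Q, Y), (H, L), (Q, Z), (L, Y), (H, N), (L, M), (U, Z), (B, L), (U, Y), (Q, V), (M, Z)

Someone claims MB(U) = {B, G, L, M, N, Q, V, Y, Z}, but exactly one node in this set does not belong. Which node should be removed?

B

U's parents: M.
Ch(U) = {Y, Z}.
Other parents of U's children:
  Y: G, L, Q
  Z: M, N, Q, V
MB(U) = {G, L, M, N, Q, V, Y, Z}.
B is neither a parent, child, nor co-parent of U, so it does not belong.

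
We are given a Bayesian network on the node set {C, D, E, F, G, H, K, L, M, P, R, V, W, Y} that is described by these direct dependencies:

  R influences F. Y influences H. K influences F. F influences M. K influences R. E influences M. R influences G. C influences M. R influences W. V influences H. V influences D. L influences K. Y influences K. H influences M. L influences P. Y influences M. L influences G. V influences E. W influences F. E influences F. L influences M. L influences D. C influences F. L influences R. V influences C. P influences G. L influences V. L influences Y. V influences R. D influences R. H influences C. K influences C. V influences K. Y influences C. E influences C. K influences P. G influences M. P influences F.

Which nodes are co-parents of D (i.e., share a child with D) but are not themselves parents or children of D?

Children of D: R.
  R also has parents K, L, V.
Excluding nodes already adjacent to D (L, R, V), the co-parent-only contribution is {K}.

{K}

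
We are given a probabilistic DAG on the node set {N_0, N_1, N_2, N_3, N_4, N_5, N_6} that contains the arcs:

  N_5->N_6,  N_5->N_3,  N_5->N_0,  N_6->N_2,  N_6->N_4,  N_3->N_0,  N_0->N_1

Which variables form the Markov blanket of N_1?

Children of N_1: none.
N_1's parents: N_0.
N_1 has no children, so there are no co-parents.
Taking the union gives {N_0}.

{N_0}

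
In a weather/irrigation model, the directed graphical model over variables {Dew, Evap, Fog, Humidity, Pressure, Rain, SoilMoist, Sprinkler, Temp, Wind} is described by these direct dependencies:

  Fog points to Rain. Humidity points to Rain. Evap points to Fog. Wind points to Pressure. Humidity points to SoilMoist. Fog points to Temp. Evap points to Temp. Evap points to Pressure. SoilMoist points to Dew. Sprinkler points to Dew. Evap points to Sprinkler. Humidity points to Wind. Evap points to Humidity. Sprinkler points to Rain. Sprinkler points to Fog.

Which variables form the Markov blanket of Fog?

{Evap, Humidity, Rain, Sprinkler, Temp}

Fog's parents: Evap, Sprinkler.
Fog's children: Rain, Temp.
Parents of each child, excluding Fog:
  Rain: Humidity, Sprinkler
  Temp: Evap
MB(Fog) = {Evap, Humidity, Rain, Sprinkler, Temp}.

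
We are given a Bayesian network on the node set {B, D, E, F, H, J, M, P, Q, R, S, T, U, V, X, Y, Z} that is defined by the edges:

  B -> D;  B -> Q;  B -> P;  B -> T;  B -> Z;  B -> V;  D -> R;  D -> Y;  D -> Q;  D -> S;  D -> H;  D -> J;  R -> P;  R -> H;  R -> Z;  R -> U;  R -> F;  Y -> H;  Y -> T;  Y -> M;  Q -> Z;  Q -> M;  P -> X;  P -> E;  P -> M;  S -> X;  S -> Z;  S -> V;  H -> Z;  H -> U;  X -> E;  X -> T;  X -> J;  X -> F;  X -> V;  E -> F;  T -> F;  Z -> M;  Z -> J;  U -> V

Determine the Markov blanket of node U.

The Markov blanket of a node is its parents, its children, and the other parents of its children.
Children of U: V.
Parents of U: H, R.
For each child, the remaining parents (spouses of U):
  parents(V) \ {U} = {B, S, X}.
MB(U) = {B, H, R, S, V, X}.

{B, H, R, S, V, X}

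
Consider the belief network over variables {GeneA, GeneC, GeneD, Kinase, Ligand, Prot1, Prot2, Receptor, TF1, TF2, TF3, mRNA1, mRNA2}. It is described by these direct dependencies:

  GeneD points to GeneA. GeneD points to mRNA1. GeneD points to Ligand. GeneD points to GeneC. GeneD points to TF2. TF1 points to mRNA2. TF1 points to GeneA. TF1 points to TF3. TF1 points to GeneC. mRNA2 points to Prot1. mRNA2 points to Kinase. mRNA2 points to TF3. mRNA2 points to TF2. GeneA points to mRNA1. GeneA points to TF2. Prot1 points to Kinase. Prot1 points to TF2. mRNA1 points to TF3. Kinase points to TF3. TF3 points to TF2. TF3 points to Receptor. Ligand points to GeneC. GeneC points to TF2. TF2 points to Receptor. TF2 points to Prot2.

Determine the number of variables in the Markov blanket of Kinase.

Pa(Kinase) = {Prot1, mRNA2}.
Kinase's children: TF3.
For each child, the remaining parents (spouses of Kinase):
  parents(TF3) \ {Kinase} = {TF1, mRNA1, mRNA2}.
MB(Kinase) = {Prot1, TF1, TF3, mRNA1, mRNA2}, which has 5 nodes.

5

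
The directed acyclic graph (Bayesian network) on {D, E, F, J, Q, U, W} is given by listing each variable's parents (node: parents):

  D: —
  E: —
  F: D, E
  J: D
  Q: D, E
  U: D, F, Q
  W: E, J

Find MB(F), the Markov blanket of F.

{D, E, Q, U}

Recall MB(v) = parents ∪ children ∪ spouses, where spouses are the other parents of v's children.
F has child U.
F's parents: D, E.
Co-parents of F (other parents of its children):
  U: D, Q
MB(F) = {D, E, Q, U}.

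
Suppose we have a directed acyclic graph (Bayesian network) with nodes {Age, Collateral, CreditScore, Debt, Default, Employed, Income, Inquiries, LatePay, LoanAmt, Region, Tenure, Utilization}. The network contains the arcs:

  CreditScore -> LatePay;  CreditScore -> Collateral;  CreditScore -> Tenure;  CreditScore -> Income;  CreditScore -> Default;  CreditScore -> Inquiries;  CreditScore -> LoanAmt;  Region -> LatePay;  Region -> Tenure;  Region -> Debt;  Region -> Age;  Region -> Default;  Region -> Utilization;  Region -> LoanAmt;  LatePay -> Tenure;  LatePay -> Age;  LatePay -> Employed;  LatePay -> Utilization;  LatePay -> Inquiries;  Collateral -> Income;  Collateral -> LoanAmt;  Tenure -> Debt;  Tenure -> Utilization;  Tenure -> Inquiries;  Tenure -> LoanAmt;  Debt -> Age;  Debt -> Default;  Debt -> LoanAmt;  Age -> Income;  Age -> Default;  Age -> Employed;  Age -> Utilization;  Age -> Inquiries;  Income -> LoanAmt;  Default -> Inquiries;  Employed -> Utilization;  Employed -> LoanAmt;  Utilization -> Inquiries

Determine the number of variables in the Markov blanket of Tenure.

12

Recall MB(v) = parents ∪ children ∪ spouses, where spouses are the other parents of v's children.
Tenure's parents: CreditScore, LatePay, Region.
Ch(Tenure) = {Debt, Inquiries, LoanAmt, Utilization}.
Co-parents of Tenure (other parents of its children):
  Debt: Region
  Utilization: Age, Employed, LatePay, Region
  Inquiries: Age, CreditScore, Default, LatePay, Utilization
  LoanAmt: Collateral, CreditScore, Debt, Employed, Income, Region
MB(Tenure) = {Age, Collateral, CreditScore, Debt, Default, Employed, Income, Inquiries, LatePay, LoanAmt, Region, Utilization}, which has 12 nodes.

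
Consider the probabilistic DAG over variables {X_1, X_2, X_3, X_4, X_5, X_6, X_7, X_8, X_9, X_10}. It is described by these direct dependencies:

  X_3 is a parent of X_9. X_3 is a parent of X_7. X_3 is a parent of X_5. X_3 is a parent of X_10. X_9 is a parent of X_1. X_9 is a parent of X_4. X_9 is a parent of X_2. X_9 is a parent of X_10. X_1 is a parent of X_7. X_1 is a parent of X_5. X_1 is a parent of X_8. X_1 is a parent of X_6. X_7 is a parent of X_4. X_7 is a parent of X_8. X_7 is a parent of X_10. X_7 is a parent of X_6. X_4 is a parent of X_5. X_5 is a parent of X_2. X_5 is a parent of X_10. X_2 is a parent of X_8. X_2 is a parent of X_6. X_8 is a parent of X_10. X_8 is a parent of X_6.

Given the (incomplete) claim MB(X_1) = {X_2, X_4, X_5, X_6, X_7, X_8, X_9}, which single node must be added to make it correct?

Ch(X_1) = {X_5, X_6, X_7, X_8}.
Pa(X_1) = {X_9}.
Co-parents of X_1 (other parents of its children):
  X_7: X_3
  X_5: X_3, X_4
  X_8: X_2, X_7
  X_6: X_2, X_7, X_8
MB(X_1) = {X_2, X_3, X_4, X_5, X_6, X_7, X_8, X_9}.
Comparing with the claimed set, X_3 is missing.

X_3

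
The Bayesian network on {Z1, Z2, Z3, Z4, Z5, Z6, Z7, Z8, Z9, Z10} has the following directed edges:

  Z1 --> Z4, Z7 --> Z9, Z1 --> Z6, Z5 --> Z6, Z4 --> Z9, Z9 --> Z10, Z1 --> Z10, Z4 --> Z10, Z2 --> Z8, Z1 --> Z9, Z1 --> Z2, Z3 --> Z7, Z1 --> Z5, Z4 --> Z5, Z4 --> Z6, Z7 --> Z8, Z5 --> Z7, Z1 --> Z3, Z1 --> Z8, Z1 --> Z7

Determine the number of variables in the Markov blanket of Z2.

3

By definition, MB(Z2) is built from Z2's parents, Z2's children, and the co-parents of Z2.
Z2 has parent Z1.
Children of Z2: Z8.
Co-parents of Z2 (other parents of its children):
  Z8's other parents are Z1, Z7.
MB(Z2) = {Z1, Z7, Z8}, which has 3 nodes.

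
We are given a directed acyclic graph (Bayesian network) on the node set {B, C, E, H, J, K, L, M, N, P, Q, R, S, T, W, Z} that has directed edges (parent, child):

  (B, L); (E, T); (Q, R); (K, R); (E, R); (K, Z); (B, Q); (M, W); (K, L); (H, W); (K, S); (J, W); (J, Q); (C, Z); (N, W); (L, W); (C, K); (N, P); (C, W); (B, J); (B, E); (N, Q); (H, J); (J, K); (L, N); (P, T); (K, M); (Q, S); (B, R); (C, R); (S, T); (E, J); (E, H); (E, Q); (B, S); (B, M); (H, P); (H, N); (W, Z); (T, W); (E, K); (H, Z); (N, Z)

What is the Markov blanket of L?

{B, C, H, J, K, M, N, T, W}

L's children: N, W.
L has parents B, K.
Other parents of L's children:
  N also has parent H.
  W's other parents are C, H, J, M, N, T.
Union: {B, K} ∪ {N, W} ∪ {C, H, J, M, N, T} = {B, C, H, J, K, M, N, T, W}.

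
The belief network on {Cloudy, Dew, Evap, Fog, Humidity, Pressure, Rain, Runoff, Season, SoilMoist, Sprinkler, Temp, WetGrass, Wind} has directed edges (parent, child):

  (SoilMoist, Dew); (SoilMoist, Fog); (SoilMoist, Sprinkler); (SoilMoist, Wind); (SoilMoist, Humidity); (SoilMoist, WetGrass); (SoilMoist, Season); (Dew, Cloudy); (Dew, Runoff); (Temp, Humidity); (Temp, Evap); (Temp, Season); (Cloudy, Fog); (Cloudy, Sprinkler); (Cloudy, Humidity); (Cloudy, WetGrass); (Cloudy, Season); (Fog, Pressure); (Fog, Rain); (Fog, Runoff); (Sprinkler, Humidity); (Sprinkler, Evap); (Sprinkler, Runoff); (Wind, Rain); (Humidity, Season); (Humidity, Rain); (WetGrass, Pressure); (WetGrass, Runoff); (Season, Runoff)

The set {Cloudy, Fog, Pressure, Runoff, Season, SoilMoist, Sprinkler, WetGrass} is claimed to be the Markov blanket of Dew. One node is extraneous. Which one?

Pressure

Pa(Dew) = {SoilMoist}.
Ch(Dew) = {Cloudy, Runoff}.
Parents of each child, excluding Dew:
  Cloudy: —
  Runoff: Fog, Season, Sprinkler, WetGrass
MB(Dew) = {Cloudy, Fog, Runoff, Season, SoilMoist, Sprinkler, WetGrass}.
Pressure is neither a parent, child, nor co-parent of Dew, so it does not belong.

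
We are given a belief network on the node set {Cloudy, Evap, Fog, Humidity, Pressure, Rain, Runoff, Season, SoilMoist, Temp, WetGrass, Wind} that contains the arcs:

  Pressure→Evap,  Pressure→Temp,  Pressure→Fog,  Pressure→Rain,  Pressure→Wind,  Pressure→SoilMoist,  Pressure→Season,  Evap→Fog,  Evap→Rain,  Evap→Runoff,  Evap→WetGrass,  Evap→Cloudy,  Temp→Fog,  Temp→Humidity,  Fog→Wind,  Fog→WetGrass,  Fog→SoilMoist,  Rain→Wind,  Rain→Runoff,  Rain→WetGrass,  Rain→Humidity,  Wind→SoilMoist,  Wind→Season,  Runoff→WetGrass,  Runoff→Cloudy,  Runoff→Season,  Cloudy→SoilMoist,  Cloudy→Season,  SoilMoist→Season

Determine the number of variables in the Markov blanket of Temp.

Children of Temp: Fog, Humidity.
Temp's parents: Pressure.
Other parents of Temp's children:
  Fog: Evap, Pressure
  Humidity: Rain
MB(Temp) = {Evap, Fog, Humidity, Pressure, Rain}, which has 5 nodes.

5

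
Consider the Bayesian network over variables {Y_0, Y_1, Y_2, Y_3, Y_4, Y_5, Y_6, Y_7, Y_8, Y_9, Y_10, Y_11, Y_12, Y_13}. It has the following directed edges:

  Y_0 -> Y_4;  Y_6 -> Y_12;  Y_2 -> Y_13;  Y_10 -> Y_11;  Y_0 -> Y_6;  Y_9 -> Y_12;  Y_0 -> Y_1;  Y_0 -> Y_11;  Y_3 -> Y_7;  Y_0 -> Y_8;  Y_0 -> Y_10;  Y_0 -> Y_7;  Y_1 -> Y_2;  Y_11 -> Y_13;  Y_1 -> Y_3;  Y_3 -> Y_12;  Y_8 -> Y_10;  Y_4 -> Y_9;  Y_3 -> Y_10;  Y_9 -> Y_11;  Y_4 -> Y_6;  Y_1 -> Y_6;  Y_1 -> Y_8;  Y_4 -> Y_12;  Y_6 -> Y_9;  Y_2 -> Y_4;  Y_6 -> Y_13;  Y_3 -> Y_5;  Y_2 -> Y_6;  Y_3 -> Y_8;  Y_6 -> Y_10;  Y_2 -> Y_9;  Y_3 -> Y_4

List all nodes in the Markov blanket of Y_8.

Recall MB(v) = parents ∪ children ∪ spouses, where spouses are the other parents of v's children.
Y_8's parents: Y_0, Y_1, Y_3.
Children of Y_8: Y_10.
Co-parents of Y_8 (other parents of its children):
  Y_10: Y_0, Y_3, Y_6
Union: {Y_0, Y_1, Y_3} ∪ {Y_10} ∪ {Y_0, Y_3, Y_6} = {Y_0, Y_1, Y_3, Y_6, Y_10}.

{Y_0, Y_1, Y_3, Y_6, Y_10}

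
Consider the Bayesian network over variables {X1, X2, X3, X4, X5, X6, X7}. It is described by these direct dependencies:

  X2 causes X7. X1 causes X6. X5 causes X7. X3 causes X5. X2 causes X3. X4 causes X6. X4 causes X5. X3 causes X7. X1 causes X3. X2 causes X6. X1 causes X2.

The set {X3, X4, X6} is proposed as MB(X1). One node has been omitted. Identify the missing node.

X2

Parents of X1: none.
X1 has children X2, X3, X6.
For each child, the remaining parents (spouses of X1):
  X2 has no other parent.
  parents(X3) \ {X1} = {X2}.
  parents(X6) \ {X1} = {X2, X4}.
MB(X1) = {X2, X3, X4, X6}.
Comparing with the claimed set, X2 is missing.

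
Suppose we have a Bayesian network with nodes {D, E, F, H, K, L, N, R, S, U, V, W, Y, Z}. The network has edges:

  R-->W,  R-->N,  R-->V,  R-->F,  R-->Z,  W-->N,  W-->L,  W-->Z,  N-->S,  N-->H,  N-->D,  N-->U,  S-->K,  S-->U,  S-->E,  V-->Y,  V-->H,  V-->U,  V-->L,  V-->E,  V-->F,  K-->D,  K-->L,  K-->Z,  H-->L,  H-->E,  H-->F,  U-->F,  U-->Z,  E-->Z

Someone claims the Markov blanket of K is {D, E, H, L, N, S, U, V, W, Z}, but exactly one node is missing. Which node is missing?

By definition, MB(K) is built from K's parents, K's children, and the co-parents of K.
Parents of K: S.
Children of K: D, L, Z.
Co-parents of K (other parents of its children):
  D also has parent N.
  parents(L) \ {K} = {H, V, W}.
  parents(Z) \ {K} = {E, R, U, W}.
MB(K) = {D, E, H, L, N, R, S, U, V, W, Z}.
Comparing with the claimed set, R is missing.

R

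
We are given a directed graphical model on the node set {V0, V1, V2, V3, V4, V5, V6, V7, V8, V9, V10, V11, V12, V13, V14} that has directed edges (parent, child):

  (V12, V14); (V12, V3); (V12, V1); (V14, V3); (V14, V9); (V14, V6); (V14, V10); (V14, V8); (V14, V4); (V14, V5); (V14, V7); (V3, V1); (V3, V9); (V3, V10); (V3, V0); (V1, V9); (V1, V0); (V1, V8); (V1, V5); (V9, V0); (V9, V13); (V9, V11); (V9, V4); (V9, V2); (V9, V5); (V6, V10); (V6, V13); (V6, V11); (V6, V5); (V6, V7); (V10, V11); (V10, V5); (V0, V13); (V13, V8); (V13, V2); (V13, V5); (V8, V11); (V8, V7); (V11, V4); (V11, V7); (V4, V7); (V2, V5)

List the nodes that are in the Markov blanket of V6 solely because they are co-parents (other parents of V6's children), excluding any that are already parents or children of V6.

Children of V6: V5, V7, V10, V11, V13.
  V10's other parents are V3, V14.
  V13's other parents are V0, V9.
  V11's other parents are V8, V9, V10.
  V5's other parents are V1, V2, V9, V10, V13, V14.
  parents(V7) \ {V6} = {V4, V8, V11, V14}.
Excluding nodes already adjacent to V6 (V5, V7, V10, V11, V13, V14), the co-parent-only contribution is {V0, V1, V2, V3, V4, V8, V9}.

{V0, V1, V2, V3, V4, V8, V9}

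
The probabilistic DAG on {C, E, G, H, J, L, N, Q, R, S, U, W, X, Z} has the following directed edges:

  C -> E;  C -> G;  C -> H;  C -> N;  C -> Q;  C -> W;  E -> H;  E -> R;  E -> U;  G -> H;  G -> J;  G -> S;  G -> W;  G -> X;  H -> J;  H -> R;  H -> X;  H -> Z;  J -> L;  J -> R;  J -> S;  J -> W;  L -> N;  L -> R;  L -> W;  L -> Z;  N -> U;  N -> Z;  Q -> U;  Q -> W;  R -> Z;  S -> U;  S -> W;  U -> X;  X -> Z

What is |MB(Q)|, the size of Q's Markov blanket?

Parents of Q: C.
Q has children U, W.
Co-parents of Q (other parents of its children):
  U's other parents are E, N, S.
  W also has parents C, G, J, L, S.
MB(Q) = {C, E, G, J, L, N, S, U, W}, which has 9 nodes.

9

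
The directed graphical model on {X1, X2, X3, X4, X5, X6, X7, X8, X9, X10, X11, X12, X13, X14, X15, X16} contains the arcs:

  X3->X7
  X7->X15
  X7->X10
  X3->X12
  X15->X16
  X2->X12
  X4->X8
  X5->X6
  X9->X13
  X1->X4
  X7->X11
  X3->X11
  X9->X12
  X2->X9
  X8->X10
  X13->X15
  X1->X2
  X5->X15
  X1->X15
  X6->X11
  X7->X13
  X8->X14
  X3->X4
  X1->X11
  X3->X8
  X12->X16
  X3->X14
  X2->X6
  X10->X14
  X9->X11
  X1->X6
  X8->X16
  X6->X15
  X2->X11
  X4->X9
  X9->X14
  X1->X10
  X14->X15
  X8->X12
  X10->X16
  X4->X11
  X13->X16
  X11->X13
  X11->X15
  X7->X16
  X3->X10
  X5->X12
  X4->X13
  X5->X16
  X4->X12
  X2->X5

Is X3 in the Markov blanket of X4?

X3 is a parent of X4.
So X3 ∈ MB(X4).

Yes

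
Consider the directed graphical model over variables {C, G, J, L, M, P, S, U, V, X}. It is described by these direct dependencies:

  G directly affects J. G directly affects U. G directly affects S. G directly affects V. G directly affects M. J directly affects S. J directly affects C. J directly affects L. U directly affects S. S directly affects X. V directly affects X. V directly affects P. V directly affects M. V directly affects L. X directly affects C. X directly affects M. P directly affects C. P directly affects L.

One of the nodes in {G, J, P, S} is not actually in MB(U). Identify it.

P

U's parents: G.
Ch(U) = {S}.
Parents of each child, excluding U:
  parents(S) \ {U} = {G, J}.
MB(U) = {G, J, S}.
P is neither a parent, child, nor co-parent of U, so it does not belong.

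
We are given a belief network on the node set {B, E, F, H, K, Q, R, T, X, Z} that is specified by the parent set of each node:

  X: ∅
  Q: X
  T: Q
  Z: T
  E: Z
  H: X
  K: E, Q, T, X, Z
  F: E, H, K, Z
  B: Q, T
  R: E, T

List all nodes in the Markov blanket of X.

By definition, MB(X) is built from X's parents, X's children, and the co-parents of X.
X's parents: none.
Ch(X) = {H, K, Q}.
Other parents of X's children:
  Q has no other parent.
  H has no other parent.
  parents(K) \ {X} = {E, Q, T, Z}.
Taking the union gives {E, H, K, Q, T, Z}.

{E, H, K, Q, T, Z}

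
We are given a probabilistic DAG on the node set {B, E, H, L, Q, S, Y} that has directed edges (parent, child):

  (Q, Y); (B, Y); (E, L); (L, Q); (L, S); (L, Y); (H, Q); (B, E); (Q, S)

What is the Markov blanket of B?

B's children: E, Y.
B's parents: none.
Co-parents of B (other parents of its children):
  E: —
  Y: L, Q
So the Markov blanket of B is {E, L, Q, Y}.

{E, L, Q, Y}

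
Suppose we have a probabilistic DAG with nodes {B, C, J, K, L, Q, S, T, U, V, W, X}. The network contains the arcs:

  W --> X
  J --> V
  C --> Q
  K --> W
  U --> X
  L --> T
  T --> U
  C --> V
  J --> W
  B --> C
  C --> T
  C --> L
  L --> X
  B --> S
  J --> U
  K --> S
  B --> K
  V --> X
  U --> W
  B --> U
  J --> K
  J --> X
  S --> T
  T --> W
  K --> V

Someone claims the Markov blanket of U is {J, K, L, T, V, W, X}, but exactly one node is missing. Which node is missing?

By definition, MB(U) is built from U's parents, U's children, and the co-parents of U.
Children of U: W, X.
Pa(U) = {B, J, T}.
Co-parents of U (other parents of its children):
  W: J, K, T
  X: J, L, V, W
MB(U) = {B, J, K, L, T, V, W, X}.
Comparing with the claimed set, B is missing.

B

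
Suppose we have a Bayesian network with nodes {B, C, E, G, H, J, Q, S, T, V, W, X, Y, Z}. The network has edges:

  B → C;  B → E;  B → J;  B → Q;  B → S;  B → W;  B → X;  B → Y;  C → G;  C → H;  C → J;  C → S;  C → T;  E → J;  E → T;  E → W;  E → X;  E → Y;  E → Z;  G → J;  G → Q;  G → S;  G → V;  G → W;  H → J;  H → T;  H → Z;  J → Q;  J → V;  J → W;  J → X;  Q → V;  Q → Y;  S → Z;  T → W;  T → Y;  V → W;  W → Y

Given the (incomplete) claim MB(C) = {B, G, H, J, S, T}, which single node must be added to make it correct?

E

The Markov blanket of a node is its parents, its children, and the other parents of its children.
C's parents: B.
Ch(C) = {G, H, J, S, T}.
For each child, the remaining parents (spouses of C):
  G: no additional parents.
  H has no other parent.
  parents(J) \ {C} = {B, E, G, H}.
  S's other parents are B, G.
  T also has parents E, H.
MB(C) = {B, E, G, H, J, S, T}.
Comparing with the claimed set, E is missing.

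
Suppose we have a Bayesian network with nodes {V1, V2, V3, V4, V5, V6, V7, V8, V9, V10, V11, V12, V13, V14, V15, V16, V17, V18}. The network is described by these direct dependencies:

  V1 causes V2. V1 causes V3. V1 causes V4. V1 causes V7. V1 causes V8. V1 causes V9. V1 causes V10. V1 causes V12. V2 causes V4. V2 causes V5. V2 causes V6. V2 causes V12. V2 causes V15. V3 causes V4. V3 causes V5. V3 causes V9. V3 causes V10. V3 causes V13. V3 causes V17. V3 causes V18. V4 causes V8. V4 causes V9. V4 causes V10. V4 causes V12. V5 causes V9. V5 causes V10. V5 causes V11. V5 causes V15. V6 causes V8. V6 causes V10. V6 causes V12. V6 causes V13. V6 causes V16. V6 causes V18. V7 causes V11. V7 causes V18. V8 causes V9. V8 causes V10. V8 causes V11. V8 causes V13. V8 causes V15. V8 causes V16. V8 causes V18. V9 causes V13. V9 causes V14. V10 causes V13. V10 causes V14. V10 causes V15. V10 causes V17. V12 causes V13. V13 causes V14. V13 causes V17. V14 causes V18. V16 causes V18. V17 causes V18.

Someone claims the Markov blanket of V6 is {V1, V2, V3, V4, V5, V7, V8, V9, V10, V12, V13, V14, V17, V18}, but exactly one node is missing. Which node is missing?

The Markov blanket of a node is its parents, its children, and the other parents of its children.
Pa(V6) = {V2}.
Ch(V6) = {V8, V10, V12, V13, V16, V18}.
Other parents of V6's children:
  V8: V1, V4
  V10: V1, V3, V4, V5, V8
  V12: V1, V2, V4
  V13: V3, V8, V9, V10, V12
  V16: V8
  V18: V3, V7, V8, V14, V16, V17
MB(V6) = {V1, V2, V3, V4, V5, V7, V8, V9, V10, V12, V13, V14, V16, V17, V18}.
Comparing with the claimed set, V16 is missing.

V16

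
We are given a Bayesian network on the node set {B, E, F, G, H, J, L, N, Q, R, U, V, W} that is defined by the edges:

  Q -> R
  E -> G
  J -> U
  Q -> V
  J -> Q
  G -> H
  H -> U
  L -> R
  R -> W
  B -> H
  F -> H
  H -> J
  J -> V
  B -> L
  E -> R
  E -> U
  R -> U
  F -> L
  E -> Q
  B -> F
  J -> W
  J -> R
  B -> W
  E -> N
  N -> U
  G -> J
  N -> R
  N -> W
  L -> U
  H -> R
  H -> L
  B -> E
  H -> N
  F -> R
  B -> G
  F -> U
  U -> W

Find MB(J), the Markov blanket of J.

Ch(J) = {Q, R, U, V, W}.
Parents of J: G, H.
For each child, the remaining parents (spouses of J):
  parents(Q) \ {J} = {E}.
  R's other parents are E, F, H, L, N, Q.
  U's other parents are E, F, H, L, N, R.
  V's other parent is Q.
  W's other parents are B, N, R, U.
Union: {G, H} ∪ {Q, R, U, V, W} ∪ {B, E, F, H, L, N, Q, R, U} = {B, E, F, G, H, L, N, Q, R, U, V, W}.

{B, E, F, G, H, L, N, Q, R, U, V, W}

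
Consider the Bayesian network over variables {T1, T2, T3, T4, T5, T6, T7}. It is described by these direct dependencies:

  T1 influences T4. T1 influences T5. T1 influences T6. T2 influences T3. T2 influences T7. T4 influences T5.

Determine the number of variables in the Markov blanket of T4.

The Markov blanket of a node is its parents, its children, and the other parents of its children.
Pa(T4) = {T1}.
T4 has child T5.
Co-parents of T4 (other parents of its children):
  T5: T1
MB(T4) = {T1, T5}, which has 2 nodes.

2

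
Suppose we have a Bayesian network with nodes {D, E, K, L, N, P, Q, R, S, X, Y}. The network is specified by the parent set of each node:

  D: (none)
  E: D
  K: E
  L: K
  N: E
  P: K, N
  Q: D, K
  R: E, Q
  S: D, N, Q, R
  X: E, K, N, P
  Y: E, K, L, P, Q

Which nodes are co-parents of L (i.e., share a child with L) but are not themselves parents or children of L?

{E, P, Q}

Children of L: Y.
  Y's other parents are E, K, P, Q.
Excluding nodes already adjacent to L (K, Y), the co-parent-only contribution is {E, P, Q}.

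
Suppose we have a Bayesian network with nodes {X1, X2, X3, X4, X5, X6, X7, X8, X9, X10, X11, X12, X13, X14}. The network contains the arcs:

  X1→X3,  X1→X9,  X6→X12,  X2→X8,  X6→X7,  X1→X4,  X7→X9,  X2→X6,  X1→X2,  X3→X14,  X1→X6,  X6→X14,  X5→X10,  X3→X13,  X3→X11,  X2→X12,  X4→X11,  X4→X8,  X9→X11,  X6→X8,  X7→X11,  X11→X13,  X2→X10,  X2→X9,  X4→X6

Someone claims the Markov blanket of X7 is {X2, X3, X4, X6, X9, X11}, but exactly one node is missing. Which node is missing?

X1

The Markov blanket of a node is its parents, its children, and the other parents of its children.
Parents of X7: X6.
Ch(X7) = {X9, X11}.
Parents of each child, excluding X7:
  X9: X1, X2
  X11: X3, X4, X9
MB(X7) = {X1, X2, X3, X4, X6, X9, X11}.
Comparing with the claimed set, X1 is missing.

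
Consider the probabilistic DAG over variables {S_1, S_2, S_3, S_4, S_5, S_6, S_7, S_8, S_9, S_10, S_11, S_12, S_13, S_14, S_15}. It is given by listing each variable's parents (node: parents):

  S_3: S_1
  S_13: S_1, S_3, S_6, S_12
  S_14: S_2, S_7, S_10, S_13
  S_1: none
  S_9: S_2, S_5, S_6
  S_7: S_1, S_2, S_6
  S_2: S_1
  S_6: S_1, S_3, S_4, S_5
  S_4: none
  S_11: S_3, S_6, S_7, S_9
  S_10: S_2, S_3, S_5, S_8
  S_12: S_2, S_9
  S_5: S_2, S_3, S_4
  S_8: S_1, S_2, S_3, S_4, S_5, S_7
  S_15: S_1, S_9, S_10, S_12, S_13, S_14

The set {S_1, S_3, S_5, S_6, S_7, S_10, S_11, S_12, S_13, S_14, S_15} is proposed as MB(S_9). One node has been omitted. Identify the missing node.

The Markov blanket of a node is its parents, its children, and the other parents of its children.
Children of S_9: S_11, S_12, S_15.
Parents of S_9: S_2, S_5, S_6.
For each child, the remaining parents (spouses of S_9):
  S_11's other parents are S_3, S_6, S_7.
  S_12's other parent is S_2.
  parents(S_15) \ {S_9} = {S_1, S_10, S_12, S_13, S_14}.
MB(S_9) = {S_1, S_2, S_3, S_5, S_6, S_7, S_10, S_11, S_12, S_13, S_14, S_15}.
Comparing with the claimed set, S_2 is missing.

S_2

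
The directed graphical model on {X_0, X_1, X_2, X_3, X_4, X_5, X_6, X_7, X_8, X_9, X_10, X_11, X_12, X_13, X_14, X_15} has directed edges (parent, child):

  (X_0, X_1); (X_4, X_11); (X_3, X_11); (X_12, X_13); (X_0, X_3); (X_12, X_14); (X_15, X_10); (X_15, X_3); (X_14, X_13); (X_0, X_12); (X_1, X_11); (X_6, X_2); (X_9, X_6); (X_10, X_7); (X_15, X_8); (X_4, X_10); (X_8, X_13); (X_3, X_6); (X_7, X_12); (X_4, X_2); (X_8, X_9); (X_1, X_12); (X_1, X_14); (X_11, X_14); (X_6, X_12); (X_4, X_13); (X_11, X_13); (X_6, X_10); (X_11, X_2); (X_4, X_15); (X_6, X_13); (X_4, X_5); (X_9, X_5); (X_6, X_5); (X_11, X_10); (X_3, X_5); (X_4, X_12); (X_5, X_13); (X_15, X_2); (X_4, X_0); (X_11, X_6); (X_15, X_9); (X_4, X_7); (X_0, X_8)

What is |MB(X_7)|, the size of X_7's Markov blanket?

6

Recall MB(v) = parents ∪ children ∪ spouses, where spouses are the other parents of v's children.
X_7's parents: X_4, X_10.
X_7 has child X_12.
For each child, the remaining parents (spouses of X_7):
  X_12: X_0, X_1, X_4, X_6
MB(X_7) = {X_0, X_1, X_4, X_6, X_10, X_12}, which has 6 nodes.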